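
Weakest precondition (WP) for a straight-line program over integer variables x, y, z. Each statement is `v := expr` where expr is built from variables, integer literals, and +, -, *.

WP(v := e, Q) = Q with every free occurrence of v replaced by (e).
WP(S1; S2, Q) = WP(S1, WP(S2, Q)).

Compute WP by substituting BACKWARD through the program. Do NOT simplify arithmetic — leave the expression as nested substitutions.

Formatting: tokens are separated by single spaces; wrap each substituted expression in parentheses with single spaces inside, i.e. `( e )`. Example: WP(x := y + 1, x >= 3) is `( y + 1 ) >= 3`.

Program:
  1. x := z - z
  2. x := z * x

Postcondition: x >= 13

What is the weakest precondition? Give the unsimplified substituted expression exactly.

Answer: ( z * ( z - z ) ) >= 13

Derivation:
post: x >= 13
stmt 2: x := z * x  -- replace 1 occurrence(s) of x with (z * x)
  => ( z * x ) >= 13
stmt 1: x := z - z  -- replace 1 occurrence(s) of x with (z - z)
  => ( z * ( z - z ) ) >= 13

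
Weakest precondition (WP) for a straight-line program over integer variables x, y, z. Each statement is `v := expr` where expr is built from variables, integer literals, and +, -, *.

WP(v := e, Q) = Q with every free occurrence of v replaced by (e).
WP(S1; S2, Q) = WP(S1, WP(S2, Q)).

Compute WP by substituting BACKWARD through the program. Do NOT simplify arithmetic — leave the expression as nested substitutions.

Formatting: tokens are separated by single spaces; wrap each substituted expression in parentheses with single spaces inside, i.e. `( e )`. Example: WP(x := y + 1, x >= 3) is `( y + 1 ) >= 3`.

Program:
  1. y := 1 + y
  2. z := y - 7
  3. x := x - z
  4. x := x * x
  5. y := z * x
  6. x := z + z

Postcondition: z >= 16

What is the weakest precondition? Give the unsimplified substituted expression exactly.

post: z >= 16
stmt 6: x := z + z  -- replace 0 occurrence(s) of x with (z + z)
  => z >= 16
stmt 5: y := z * x  -- replace 0 occurrence(s) of y with (z * x)
  => z >= 16
stmt 4: x := x * x  -- replace 0 occurrence(s) of x with (x * x)
  => z >= 16
stmt 3: x := x - z  -- replace 0 occurrence(s) of x with (x - z)
  => z >= 16
stmt 2: z := y - 7  -- replace 1 occurrence(s) of z with (y - 7)
  => ( y - 7 ) >= 16
stmt 1: y := 1 + y  -- replace 1 occurrence(s) of y with (1 + y)
  => ( ( 1 + y ) - 7 ) >= 16

Answer: ( ( 1 + y ) - 7 ) >= 16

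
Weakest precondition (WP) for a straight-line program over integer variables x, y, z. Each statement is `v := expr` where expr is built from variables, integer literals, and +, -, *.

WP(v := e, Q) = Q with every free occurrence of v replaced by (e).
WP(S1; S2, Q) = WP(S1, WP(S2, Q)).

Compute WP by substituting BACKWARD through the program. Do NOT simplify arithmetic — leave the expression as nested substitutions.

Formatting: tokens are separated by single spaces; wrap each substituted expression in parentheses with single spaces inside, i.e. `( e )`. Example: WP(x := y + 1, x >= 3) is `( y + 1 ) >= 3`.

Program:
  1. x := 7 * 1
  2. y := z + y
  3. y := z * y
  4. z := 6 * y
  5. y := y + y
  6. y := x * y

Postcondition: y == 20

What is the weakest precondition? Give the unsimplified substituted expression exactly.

post: y == 20
stmt 6: y := x * y  -- replace 1 occurrence(s) of y with (x * y)
  => ( x * y ) == 20
stmt 5: y := y + y  -- replace 1 occurrence(s) of y with (y + y)
  => ( x * ( y + y ) ) == 20
stmt 4: z := 6 * y  -- replace 0 occurrence(s) of z with (6 * y)
  => ( x * ( y + y ) ) == 20
stmt 3: y := z * y  -- replace 2 occurrence(s) of y with (z * y)
  => ( x * ( ( z * y ) + ( z * y ) ) ) == 20
stmt 2: y := z + y  -- replace 2 occurrence(s) of y with (z + y)
  => ( x * ( ( z * ( z + y ) ) + ( z * ( z + y ) ) ) ) == 20
stmt 1: x := 7 * 1  -- replace 1 occurrence(s) of x with (7 * 1)
  => ( ( 7 * 1 ) * ( ( z * ( z + y ) ) + ( z * ( z + y ) ) ) ) == 20

Answer: ( ( 7 * 1 ) * ( ( z * ( z + y ) ) + ( z * ( z + y ) ) ) ) == 20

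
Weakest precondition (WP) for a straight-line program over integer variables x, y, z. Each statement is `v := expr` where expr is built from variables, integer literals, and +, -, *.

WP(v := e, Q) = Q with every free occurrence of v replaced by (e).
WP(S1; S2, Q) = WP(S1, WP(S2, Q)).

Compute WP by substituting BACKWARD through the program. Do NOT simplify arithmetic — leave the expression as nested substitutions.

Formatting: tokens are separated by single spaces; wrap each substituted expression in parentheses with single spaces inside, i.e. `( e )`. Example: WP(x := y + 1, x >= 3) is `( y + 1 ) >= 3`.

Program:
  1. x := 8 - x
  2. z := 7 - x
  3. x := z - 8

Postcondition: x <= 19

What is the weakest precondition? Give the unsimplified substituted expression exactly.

Answer: ( ( 7 - ( 8 - x ) ) - 8 ) <= 19

Derivation:
post: x <= 19
stmt 3: x := z - 8  -- replace 1 occurrence(s) of x with (z - 8)
  => ( z - 8 ) <= 19
stmt 2: z := 7 - x  -- replace 1 occurrence(s) of z with (7 - x)
  => ( ( 7 - x ) - 8 ) <= 19
stmt 1: x := 8 - x  -- replace 1 occurrence(s) of x with (8 - x)
  => ( ( 7 - ( 8 - x ) ) - 8 ) <= 19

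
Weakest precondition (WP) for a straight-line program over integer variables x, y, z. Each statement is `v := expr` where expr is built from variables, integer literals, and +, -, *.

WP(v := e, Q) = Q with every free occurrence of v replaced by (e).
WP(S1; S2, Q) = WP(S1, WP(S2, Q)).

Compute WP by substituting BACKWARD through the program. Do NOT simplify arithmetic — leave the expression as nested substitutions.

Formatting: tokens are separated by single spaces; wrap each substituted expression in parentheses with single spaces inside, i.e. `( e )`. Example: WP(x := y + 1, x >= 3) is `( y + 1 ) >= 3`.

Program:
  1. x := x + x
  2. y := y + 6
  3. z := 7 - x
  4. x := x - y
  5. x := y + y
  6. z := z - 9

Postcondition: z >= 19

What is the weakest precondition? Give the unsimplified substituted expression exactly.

post: z >= 19
stmt 6: z := z - 9  -- replace 1 occurrence(s) of z with (z - 9)
  => ( z - 9 ) >= 19
stmt 5: x := y + y  -- replace 0 occurrence(s) of x with (y + y)
  => ( z - 9 ) >= 19
stmt 4: x := x - y  -- replace 0 occurrence(s) of x with (x - y)
  => ( z - 9 ) >= 19
stmt 3: z := 7 - x  -- replace 1 occurrence(s) of z with (7 - x)
  => ( ( 7 - x ) - 9 ) >= 19
stmt 2: y := y + 6  -- replace 0 occurrence(s) of y with (y + 6)
  => ( ( 7 - x ) - 9 ) >= 19
stmt 1: x := x + x  -- replace 1 occurrence(s) of x with (x + x)
  => ( ( 7 - ( x + x ) ) - 9 ) >= 19

Answer: ( ( 7 - ( x + x ) ) - 9 ) >= 19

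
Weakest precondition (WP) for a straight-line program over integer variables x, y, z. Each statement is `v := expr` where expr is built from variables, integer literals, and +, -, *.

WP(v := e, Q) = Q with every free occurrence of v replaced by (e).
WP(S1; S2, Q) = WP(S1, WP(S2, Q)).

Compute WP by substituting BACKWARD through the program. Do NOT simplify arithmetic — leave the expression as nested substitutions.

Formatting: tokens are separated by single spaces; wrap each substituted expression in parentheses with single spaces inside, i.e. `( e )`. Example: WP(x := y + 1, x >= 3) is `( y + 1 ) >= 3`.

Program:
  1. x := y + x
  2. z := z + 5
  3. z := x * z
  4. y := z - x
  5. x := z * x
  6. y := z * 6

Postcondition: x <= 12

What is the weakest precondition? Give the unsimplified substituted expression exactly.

post: x <= 12
stmt 6: y := z * 6  -- replace 0 occurrence(s) of y with (z * 6)
  => x <= 12
stmt 5: x := z * x  -- replace 1 occurrence(s) of x with (z * x)
  => ( z * x ) <= 12
stmt 4: y := z - x  -- replace 0 occurrence(s) of y with (z - x)
  => ( z * x ) <= 12
stmt 3: z := x * z  -- replace 1 occurrence(s) of z with (x * z)
  => ( ( x * z ) * x ) <= 12
stmt 2: z := z + 5  -- replace 1 occurrence(s) of z with (z + 5)
  => ( ( x * ( z + 5 ) ) * x ) <= 12
stmt 1: x := y + x  -- replace 2 occurrence(s) of x with (y + x)
  => ( ( ( y + x ) * ( z + 5 ) ) * ( y + x ) ) <= 12

Answer: ( ( ( y + x ) * ( z + 5 ) ) * ( y + x ) ) <= 12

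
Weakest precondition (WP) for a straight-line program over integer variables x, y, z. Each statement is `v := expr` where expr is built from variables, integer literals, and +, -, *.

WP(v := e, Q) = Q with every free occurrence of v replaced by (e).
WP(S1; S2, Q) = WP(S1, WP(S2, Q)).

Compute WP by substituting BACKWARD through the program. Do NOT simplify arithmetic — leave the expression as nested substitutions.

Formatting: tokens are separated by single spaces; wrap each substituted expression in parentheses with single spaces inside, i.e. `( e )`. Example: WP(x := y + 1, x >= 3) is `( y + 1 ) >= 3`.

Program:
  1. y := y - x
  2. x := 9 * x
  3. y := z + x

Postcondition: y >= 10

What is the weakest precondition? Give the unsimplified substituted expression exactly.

post: y >= 10
stmt 3: y := z + x  -- replace 1 occurrence(s) of y with (z + x)
  => ( z + x ) >= 10
stmt 2: x := 9 * x  -- replace 1 occurrence(s) of x with (9 * x)
  => ( z + ( 9 * x ) ) >= 10
stmt 1: y := y - x  -- replace 0 occurrence(s) of y with (y - x)
  => ( z + ( 9 * x ) ) >= 10

Answer: ( z + ( 9 * x ) ) >= 10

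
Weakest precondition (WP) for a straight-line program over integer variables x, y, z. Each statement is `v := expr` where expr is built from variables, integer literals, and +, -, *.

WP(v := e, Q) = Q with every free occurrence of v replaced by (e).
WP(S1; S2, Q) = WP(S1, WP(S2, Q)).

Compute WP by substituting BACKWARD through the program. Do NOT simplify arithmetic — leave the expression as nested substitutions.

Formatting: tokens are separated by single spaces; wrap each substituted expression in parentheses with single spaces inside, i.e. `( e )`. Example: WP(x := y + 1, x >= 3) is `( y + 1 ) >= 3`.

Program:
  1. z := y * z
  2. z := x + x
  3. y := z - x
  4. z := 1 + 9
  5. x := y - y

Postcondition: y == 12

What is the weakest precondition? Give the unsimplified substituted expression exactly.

Answer: ( ( x + x ) - x ) == 12

Derivation:
post: y == 12
stmt 5: x := y - y  -- replace 0 occurrence(s) of x with (y - y)
  => y == 12
stmt 4: z := 1 + 9  -- replace 0 occurrence(s) of z with (1 + 9)
  => y == 12
stmt 3: y := z - x  -- replace 1 occurrence(s) of y with (z - x)
  => ( z - x ) == 12
stmt 2: z := x + x  -- replace 1 occurrence(s) of z with (x + x)
  => ( ( x + x ) - x ) == 12
stmt 1: z := y * z  -- replace 0 occurrence(s) of z with (y * z)
  => ( ( x + x ) - x ) == 12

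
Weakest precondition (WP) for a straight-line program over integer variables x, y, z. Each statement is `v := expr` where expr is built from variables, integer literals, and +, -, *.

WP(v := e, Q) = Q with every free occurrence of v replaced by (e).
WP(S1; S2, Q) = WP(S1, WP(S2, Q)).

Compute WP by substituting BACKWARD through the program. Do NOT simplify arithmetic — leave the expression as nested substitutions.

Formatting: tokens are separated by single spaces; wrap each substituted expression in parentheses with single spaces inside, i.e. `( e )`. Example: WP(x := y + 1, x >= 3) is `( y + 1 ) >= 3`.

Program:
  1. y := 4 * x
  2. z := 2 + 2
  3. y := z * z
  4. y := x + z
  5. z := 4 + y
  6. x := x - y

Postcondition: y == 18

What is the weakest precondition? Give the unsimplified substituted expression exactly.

post: y == 18
stmt 6: x := x - y  -- replace 0 occurrence(s) of x with (x - y)
  => y == 18
stmt 5: z := 4 + y  -- replace 0 occurrence(s) of z with (4 + y)
  => y == 18
stmt 4: y := x + z  -- replace 1 occurrence(s) of y with (x + z)
  => ( x + z ) == 18
stmt 3: y := z * z  -- replace 0 occurrence(s) of y with (z * z)
  => ( x + z ) == 18
stmt 2: z := 2 + 2  -- replace 1 occurrence(s) of z with (2 + 2)
  => ( x + ( 2 + 2 ) ) == 18
stmt 1: y := 4 * x  -- replace 0 occurrence(s) of y with (4 * x)
  => ( x + ( 2 + 2 ) ) == 18

Answer: ( x + ( 2 + 2 ) ) == 18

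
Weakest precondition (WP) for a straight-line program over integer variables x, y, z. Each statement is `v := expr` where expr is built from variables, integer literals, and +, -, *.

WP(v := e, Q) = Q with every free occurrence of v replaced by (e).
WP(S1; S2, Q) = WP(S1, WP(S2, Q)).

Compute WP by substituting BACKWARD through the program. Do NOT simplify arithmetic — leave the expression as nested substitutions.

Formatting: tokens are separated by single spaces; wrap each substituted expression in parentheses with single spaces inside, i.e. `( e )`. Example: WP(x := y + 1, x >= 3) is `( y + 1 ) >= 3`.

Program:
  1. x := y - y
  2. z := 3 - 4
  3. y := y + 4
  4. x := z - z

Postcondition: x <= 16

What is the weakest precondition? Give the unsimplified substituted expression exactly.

Answer: ( ( 3 - 4 ) - ( 3 - 4 ) ) <= 16

Derivation:
post: x <= 16
stmt 4: x := z - z  -- replace 1 occurrence(s) of x with (z - z)
  => ( z - z ) <= 16
stmt 3: y := y + 4  -- replace 0 occurrence(s) of y with (y + 4)
  => ( z - z ) <= 16
stmt 2: z := 3 - 4  -- replace 2 occurrence(s) of z with (3 - 4)
  => ( ( 3 - 4 ) - ( 3 - 4 ) ) <= 16
stmt 1: x := y - y  -- replace 0 occurrence(s) of x with (y - y)
  => ( ( 3 - 4 ) - ( 3 - 4 ) ) <= 16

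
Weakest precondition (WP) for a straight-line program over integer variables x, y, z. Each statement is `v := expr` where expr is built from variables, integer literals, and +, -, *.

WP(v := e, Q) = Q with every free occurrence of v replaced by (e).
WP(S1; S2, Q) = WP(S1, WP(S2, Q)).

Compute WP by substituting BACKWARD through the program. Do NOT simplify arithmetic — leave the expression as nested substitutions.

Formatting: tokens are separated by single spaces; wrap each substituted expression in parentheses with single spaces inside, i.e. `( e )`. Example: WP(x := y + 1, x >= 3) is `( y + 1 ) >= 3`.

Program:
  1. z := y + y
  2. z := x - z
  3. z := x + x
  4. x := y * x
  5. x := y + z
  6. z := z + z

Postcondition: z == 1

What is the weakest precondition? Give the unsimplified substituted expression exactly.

post: z == 1
stmt 6: z := z + z  -- replace 1 occurrence(s) of z with (z + z)
  => ( z + z ) == 1
stmt 5: x := y + z  -- replace 0 occurrence(s) of x with (y + z)
  => ( z + z ) == 1
stmt 4: x := y * x  -- replace 0 occurrence(s) of x with (y * x)
  => ( z + z ) == 1
stmt 3: z := x + x  -- replace 2 occurrence(s) of z with (x + x)
  => ( ( x + x ) + ( x + x ) ) == 1
stmt 2: z := x - z  -- replace 0 occurrence(s) of z with (x - z)
  => ( ( x + x ) + ( x + x ) ) == 1
stmt 1: z := y + y  -- replace 0 occurrence(s) of z with (y + y)
  => ( ( x + x ) + ( x + x ) ) == 1

Answer: ( ( x + x ) + ( x + x ) ) == 1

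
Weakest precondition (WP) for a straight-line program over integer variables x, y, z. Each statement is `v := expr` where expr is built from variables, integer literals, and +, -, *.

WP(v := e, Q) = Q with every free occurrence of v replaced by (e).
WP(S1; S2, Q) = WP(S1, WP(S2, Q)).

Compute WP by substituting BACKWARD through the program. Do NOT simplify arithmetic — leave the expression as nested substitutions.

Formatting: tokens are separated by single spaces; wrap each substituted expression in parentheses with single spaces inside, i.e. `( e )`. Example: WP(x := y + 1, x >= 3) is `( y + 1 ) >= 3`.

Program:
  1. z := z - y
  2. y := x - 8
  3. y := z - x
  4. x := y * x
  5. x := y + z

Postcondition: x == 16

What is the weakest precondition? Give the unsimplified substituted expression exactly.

Answer: ( ( ( z - y ) - x ) + ( z - y ) ) == 16

Derivation:
post: x == 16
stmt 5: x := y + z  -- replace 1 occurrence(s) of x with (y + z)
  => ( y + z ) == 16
stmt 4: x := y * x  -- replace 0 occurrence(s) of x with (y * x)
  => ( y + z ) == 16
stmt 3: y := z - x  -- replace 1 occurrence(s) of y with (z - x)
  => ( ( z - x ) + z ) == 16
stmt 2: y := x - 8  -- replace 0 occurrence(s) of y with (x - 8)
  => ( ( z - x ) + z ) == 16
stmt 1: z := z - y  -- replace 2 occurrence(s) of z with (z - y)
  => ( ( ( z - y ) - x ) + ( z - y ) ) == 16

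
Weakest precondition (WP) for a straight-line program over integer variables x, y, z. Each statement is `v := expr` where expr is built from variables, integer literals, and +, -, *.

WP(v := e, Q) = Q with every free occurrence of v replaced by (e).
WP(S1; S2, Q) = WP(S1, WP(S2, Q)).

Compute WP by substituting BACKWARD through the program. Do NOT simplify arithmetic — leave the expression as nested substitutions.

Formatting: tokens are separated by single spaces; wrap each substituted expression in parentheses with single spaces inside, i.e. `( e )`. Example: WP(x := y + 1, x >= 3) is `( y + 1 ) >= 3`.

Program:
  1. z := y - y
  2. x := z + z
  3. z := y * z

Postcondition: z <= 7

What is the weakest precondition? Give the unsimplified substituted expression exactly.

post: z <= 7
stmt 3: z := y * z  -- replace 1 occurrence(s) of z with (y * z)
  => ( y * z ) <= 7
stmt 2: x := z + z  -- replace 0 occurrence(s) of x with (z + z)
  => ( y * z ) <= 7
stmt 1: z := y - y  -- replace 1 occurrence(s) of z with (y - y)
  => ( y * ( y - y ) ) <= 7

Answer: ( y * ( y - y ) ) <= 7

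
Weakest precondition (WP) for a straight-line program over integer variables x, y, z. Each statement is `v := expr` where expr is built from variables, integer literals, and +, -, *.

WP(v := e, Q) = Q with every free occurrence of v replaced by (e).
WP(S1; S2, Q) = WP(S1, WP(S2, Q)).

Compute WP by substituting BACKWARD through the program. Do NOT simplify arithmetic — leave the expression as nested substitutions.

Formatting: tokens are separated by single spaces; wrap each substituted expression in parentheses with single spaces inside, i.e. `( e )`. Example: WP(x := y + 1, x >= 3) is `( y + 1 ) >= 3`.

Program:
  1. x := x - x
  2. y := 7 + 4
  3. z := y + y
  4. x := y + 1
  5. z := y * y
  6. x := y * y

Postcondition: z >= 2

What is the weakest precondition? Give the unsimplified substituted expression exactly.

post: z >= 2
stmt 6: x := y * y  -- replace 0 occurrence(s) of x with (y * y)
  => z >= 2
stmt 5: z := y * y  -- replace 1 occurrence(s) of z with (y * y)
  => ( y * y ) >= 2
stmt 4: x := y + 1  -- replace 0 occurrence(s) of x with (y + 1)
  => ( y * y ) >= 2
stmt 3: z := y + y  -- replace 0 occurrence(s) of z with (y + y)
  => ( y * y ) >= 2
stmt 2: y := 7 + 4  -- replace 2 occurrence(s) of y with (7 + 4)
  => ( ( 7 + 4 ) * ( 7 + 4 ) ) >= 2
stmt 1: x := x - x  -- replace 0 occurrence(s) of x with (x - x)
  => ( ( 7 + 4 ) * ( 7 + 4 ) ) >= 2

Answer: ( ( 7 + 4 ) * ( 7 + 4 ) ) >= 2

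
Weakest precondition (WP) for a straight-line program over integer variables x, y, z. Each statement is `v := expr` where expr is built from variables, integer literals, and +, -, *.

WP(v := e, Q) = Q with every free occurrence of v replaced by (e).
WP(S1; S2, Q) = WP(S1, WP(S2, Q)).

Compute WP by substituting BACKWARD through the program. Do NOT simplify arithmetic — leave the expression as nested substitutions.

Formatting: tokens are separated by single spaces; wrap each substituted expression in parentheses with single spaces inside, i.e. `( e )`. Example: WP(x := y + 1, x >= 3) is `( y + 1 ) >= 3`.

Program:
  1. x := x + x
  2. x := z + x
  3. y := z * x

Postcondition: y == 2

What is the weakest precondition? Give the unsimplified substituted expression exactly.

post: y == 2
stmt 3: y := z * x  -- replace 1 occurrence(s) of y with (z * x)
  => ( z * x ) == 2
stmt 2: x := z + x  -- replace 1 occurrence(s) of x with (z + x)
  => ( z * ( z + x ) ) == 2
stmt 1: x := x + x  -- replace 1 occurrence(s) of x with (x + x)
  => ( z * ( z + ( x + x ) ) ) == 2

Answer: ( z * ( z + ( x + x ) ) ) == 2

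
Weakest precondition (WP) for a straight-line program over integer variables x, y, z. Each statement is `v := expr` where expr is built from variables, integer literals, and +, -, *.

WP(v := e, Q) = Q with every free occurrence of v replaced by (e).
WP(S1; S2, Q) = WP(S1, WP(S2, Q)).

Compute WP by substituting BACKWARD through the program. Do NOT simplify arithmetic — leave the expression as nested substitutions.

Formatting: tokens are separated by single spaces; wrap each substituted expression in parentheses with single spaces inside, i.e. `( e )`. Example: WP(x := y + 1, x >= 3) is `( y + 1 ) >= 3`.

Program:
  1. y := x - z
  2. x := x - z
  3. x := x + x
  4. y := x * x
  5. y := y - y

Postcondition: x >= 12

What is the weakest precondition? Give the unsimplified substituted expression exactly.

post: x >= 12
stmt 5: y := y - y  -- replace 0 occurrence(s) of y with (y - y)
  => x >= 12
stmt 4: y := x * x  -- replace 0 occurrence(s) of y with (x * x)
  => x >= 12
stmt 3: x := x + x  -- replace 1 occurrence(s) of x with (x + x)
  => ( x + x ) >= 12
stmt 2: x := x - z  -- replace 2 occurrence(s) of x with (x - z)
  => ( ( x - z ) + ( x - z ) ) >= 12
stmt 1: y := x - z  -- replace 0 occurrence(s) of y with (x - z)
  => ( ( x - z ) + ( x - z ) ) >= 12

Answer: ( ( x - z ) + ( x - z ) ) >= 12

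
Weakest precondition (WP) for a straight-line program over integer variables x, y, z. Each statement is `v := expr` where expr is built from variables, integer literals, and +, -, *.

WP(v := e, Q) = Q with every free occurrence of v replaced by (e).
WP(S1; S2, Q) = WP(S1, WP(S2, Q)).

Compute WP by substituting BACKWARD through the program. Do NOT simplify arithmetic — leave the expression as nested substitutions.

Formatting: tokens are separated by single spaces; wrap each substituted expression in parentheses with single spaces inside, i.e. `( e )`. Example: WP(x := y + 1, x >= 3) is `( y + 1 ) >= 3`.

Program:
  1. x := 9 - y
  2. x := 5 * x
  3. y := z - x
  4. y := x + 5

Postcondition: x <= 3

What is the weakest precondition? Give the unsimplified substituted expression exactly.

post: x <= 3
stmt 4: y := x + 5  -- replace 0 occurrence(s) of y with (x + 5)
  => x <= 3
stmt 3: y := z - x  -- replace 0 occurrence(s) of y with (z - x)
  => x <= 3
stmt 2: x := 5 * x  -- replace 1 occurrence(s) of x with (5 * x)
  => ( 5 * x ) <= 3
stmt 1: x := 9 - y  -- replace 1 occurrence(s) of x with (9 - y)
  => ( 5 * ( 9 - y ) ) <= 3

Answer: ( 5 * ( 9 - y ) ) <= 3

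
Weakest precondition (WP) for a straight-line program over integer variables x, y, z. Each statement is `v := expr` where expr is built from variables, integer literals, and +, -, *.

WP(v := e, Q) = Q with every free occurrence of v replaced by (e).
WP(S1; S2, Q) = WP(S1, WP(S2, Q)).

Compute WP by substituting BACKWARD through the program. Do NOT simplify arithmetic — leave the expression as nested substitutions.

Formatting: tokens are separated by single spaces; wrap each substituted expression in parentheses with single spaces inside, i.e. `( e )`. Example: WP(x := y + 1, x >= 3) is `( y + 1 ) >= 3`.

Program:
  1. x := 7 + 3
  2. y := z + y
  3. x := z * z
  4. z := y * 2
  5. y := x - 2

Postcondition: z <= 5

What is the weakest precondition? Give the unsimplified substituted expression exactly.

post: z <= 5
stmt 5: y := x - 2  -- replace 0 occurrence(s) of y with (x - 2)
  => z <= 5
stmt 4: z := y * 2  -- replace 1 occurrence(s) of z with (y * 2)
  => ( y * 2 ) <= 5
stmt 3: x := z * z  -- replace 0 occurrence(s) of x with (z * z)
  => ( y * 2 ) <= 5
stmt 2: y := z + y  -- replace 1 occurrence(s) of y with (z + y)
  => ( ( z + y ) * 2 ) <= 5
stmt 1: x := 7 + 3  -- replace 0 occurrence(s) of x with (7 + 3)
  => ( ( z + y ) * 2 ) <= 5

Answer: ( ( z + y ) * 2 ) <= 5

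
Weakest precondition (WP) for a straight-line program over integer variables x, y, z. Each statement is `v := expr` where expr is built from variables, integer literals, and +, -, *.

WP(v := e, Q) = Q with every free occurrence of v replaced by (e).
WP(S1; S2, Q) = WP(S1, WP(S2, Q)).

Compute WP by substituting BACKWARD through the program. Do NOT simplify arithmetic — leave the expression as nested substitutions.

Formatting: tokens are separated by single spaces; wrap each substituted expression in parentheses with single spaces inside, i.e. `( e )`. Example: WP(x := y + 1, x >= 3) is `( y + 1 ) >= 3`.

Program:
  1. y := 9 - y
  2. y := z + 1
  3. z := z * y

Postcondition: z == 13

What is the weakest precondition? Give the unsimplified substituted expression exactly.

post: z == 13
stmt 3: z := z * y  -- replace 1 occurrence(s) of z with (z * y)
  => ( z * y ) == 13
stmt 2: y := z + 1  -- replace 1 occurrence(s) of y with (z + 1)
  => ( z * ( z + 1 ) ) == 13
stmt 1: y := 9 - y  -- replace 0 occurrence(s) of y with (9 - y)
  => ( z * ( z + 1 ) ) == 13

Answer: ( z * ( z + 1 ) ) == 13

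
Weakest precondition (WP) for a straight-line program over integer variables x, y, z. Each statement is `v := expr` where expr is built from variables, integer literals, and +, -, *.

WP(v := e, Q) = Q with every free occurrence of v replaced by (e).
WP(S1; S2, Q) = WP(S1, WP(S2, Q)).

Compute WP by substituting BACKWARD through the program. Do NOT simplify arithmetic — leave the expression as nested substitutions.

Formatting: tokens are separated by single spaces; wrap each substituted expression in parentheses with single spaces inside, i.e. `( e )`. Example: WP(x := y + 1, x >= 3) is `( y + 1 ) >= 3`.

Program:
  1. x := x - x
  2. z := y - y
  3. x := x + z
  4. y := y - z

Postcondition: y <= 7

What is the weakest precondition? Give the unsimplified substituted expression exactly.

post: y <= 7
stmt 4: y := y - z  -- replace 1 occurrence(s) of y with (y - z)
  => ( y - z ) <= 7
stmt 3: x := x + z  -- replace 0 occurrence(s) of x with (x + z)
  => ( y - z ) <= 7
stmt 2: z := y - y  -- replace 1 occurrence(s) of z with (y - y)
  => ( y - ( y - y ) ) <= 7
stmt 1: x := x - x  -- replace 0 occurrence(s) of x with (x - x)
  => ( y - ( y - y ) ) <= 7

Answer: ( y - ( y - y ) ) <= 7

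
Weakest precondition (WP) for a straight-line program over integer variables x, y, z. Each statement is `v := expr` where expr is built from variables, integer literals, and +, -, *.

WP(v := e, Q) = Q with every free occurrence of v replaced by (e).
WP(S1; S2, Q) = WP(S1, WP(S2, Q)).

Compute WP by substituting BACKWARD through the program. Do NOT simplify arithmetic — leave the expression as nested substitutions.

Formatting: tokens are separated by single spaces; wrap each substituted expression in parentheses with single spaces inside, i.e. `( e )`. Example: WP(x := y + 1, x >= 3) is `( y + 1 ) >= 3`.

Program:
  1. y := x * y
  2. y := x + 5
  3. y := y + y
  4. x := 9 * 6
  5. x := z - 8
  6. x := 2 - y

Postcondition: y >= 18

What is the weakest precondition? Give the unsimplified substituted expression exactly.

Answer: ( ( x + 5 ) + ( x + 5 ) ) >= 18

Derivation:
post: y >= 18
stmt 6: x := 2 - y  -- replace 0 occurrence(s) of x with (2 - y)
  => y >= 18
stmt 5: x := z - 8  -- replace 0 occurrence(s) of x with (z - 8)
  => y >= 18
stmt 4: x := 9 * 6  -- replace 0 occurrence(s) of x with (9 * 6)
  => y >= 18
stmt 3: y := y + y  -- replace 1 occurrence(s) of y with (y + y)
  => ( y + y ) >= 18
stmt 2: y := x + 5  -- replace 2 occurrence(s) of y with (x + 5)
  => ( ( x + 5 ) + ( x + 5 ) ) >= 18
stmt 1: y := x * y  -- replace 0 occurrence(s) of y with (x * y)
  => ( ( x + 5 ) + ( x + 5 ) ) >= 18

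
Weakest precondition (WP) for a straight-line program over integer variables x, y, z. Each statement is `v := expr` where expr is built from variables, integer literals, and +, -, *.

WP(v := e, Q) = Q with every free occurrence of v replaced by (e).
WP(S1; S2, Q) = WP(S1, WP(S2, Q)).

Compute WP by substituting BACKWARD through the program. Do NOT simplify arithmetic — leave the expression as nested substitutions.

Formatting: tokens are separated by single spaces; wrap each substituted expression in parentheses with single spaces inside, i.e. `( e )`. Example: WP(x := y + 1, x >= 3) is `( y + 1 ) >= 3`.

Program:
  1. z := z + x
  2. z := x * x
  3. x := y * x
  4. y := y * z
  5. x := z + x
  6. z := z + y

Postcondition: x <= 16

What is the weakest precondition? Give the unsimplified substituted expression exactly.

post: x <= 16
stmt 6: z := z + y  -- replace 0 occurrence(s) of z with (z + y)
  => x <= 16
stmt 5: x := z + x  -- replace 1 occurrence(s) of x with (z + x)
  => ( z + x ) <= 16
stmt 4: y := y * z  -- replace 0 occurrence(s) of y with (y * z)
  => ( z + x ) <= 16
stmt 3: x := y * x  -- replace 1 occurrence(s) of x with (y * x)
  => ( z + ( y * x ) ) <= 16
stmt 2: z := x * x  -- replace 1 occurrence(s) of z with (x * x)
  => ( ( x * x ) + ( y * x ) ) <= 16
stmt 1: z := z + x  -- replace 0 occurrence(s) of z with (z + x)
  => ( ( x * x ) + ( y * x ) ) <= 16

Answer: ( ( x * x ) + ( y * x ) ) <= 16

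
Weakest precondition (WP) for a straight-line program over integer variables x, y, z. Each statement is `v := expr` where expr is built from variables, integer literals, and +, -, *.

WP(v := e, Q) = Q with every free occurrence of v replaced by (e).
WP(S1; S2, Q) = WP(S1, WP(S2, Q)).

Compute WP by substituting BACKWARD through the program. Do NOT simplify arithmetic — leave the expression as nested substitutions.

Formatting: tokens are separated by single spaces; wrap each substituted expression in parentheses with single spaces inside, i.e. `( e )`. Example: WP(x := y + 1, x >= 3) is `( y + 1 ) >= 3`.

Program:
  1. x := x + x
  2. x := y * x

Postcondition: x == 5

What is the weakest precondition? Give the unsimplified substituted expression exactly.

Answer: ( y * ( x + x ) ) == 5

Derivation:
post: x == 5
stmt 2: x := y * x  -- replace 1 occurrence(s) of x with (y * x)
  => ( y * x ) == 5
stmt 1: x := x + x  -- replace 1 occurrence(s) of x with (x + x)
  => ( y * ( x + x ) ) == 5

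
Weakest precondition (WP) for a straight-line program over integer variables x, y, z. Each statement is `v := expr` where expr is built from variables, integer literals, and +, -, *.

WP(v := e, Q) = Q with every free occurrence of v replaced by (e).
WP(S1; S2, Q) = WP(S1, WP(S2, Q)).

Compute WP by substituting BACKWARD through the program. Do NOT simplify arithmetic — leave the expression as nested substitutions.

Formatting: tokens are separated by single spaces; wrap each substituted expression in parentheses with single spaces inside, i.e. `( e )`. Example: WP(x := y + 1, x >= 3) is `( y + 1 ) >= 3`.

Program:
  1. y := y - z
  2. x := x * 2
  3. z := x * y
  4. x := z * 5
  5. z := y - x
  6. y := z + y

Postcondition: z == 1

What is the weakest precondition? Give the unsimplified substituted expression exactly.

Answer: ( ( y - z ) - ( ( ( x * 2 ) * ( y - z ) ) * 5 ) ) == 1

Derivation:
post: z == 1
stmt 6: y := z + y  -- replace 0 occurrence(s) of y with (z + y)
  => z == 1
stmt 5: z := y - x  -- replace 1 occurrence(s) of z with (y - x)
  => ( y - x ) == 1
stmt 4: x := z * 5  -- replace 1 occurrence(s) of x with (z * 5)
  => ( y - ( z * 5 ) ) == 1
stmt 3: z := x * y  -- replace 1 occurrence(s) of z with (x * y)
  => ( y - ( ( x * y ) * 5 ) ) == 1
stmt 2: x := x * 2  -- replace 1 occurrence(s) of x with (x * 2)
  => ( y - ( ( ( x * 2 ) * y ) * 5 ) ) == 1
stmt 1: y := y - z  -- replace 2 occurrence(s) of y with (y - z)
  => ( ( y - z ) - ( ( ( x * 2 ) * ( y - z ) ) * 5 ) ) == 1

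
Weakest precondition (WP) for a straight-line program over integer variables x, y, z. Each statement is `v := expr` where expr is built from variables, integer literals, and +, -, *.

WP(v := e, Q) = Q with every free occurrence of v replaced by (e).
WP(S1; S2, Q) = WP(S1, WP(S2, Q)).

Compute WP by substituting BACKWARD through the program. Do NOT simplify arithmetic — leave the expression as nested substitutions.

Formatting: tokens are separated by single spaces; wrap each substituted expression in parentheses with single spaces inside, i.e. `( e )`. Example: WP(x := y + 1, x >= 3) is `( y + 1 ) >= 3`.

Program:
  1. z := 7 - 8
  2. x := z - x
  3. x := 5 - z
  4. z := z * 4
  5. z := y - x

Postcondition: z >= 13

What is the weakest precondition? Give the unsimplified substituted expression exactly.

post: z >= 13
stmt 5: z := y - x  -- replace 1 occurrence(s) of z with (y - x)
  => ( y - x ) >= 13
stmt 4: z := z * 4  -- replace 0 occurrence(s) of z with (z * 4)
  => ( y - x ) >= 13
stmt 3: x := 5 - z  -- replace 1 occurrence(s) of x with (5 - z)
  => ( y - ( 5 - z ) ) >= 13
stmt 2: x := z - x  -- replace 0 occurrence(s) of x with (z - x)
  => ( y - ( 5 - z ) ) >= 13
stmt 1: z := 7 - 8  -- replace 1 occurrence(s) of z with (7 - 8)
  => ( y - ( 5 - ( 7 - 8 ) ) ) >= 13

Answer: ( y - ( 5 - ( 7 - 8 ) ) ) >= 13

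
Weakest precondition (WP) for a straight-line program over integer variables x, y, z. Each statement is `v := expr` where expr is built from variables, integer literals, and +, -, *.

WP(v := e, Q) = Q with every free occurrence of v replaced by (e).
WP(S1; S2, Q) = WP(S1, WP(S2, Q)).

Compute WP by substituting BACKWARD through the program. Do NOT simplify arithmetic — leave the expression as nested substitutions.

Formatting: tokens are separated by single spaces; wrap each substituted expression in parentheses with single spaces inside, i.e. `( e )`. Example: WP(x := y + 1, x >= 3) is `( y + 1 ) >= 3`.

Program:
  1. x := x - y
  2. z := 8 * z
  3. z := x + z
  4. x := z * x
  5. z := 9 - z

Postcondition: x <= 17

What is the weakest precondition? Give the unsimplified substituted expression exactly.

post: x <= 17
stmt 5: z := 9 - z  -- replace 0 occurrence(s) of z with (9 - z)
  => x <= 17
stmt 4: x := z * x  -- replace 1 occurrence(s) of x with (z * x)
  => ( z * x ) <= 17
stmt 3: z := x + z  -- replace 1 occurrence(s) of z with (x + z)
  => ( ( x + z ) * x ) <= 17
stmt 2: z := 8 * z  -- replace 1 occurrence(s) of z with (8 * z)
  => ( ( x + ( 8 * z ) ) * x ) <= 17
stmt 1: x := x - y  -- replace 2 occurrence(s) of x with (x - y)
  => ( ( ( x - y ) + ( 8 * z ) ) * ( x - y ) ) <= 17

Answer: ( ( ( x - y ) + ( 8 * z ) ) * ( x - y ) ) <= 17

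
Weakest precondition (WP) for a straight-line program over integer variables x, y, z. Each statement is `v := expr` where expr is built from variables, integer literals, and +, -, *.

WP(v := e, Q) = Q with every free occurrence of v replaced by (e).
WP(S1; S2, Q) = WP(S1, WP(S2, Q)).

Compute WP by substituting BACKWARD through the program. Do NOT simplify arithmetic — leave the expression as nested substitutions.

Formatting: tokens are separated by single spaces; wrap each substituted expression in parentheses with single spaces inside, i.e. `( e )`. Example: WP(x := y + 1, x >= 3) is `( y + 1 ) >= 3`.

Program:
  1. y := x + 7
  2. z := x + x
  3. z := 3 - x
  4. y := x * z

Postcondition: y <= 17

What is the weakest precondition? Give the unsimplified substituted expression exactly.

post: y <= 17
stmt 4: y := x * z  -- replace 1 occurrence(s) of y with (x * z)
  => ( x * z ) <= 17
stmt 3: z := 3 - x  -- replace 1 occurrence(s) of z with (3 - x)
  => ( x * ( 3 - x ) ) <= 17
stmt 2: z := x + x  -- replace 0 occurrence(s) of z with (x + x)
  => ( x * ( 3 - x ) ) <= 17
stmt 1: y := x + 7  -- replace 0 occurrence(s) of y with (x + 7)
  => ( x * ( 3 - x ) ) <= 17

Answer: ( x * ( 3 - x ) ) <= 17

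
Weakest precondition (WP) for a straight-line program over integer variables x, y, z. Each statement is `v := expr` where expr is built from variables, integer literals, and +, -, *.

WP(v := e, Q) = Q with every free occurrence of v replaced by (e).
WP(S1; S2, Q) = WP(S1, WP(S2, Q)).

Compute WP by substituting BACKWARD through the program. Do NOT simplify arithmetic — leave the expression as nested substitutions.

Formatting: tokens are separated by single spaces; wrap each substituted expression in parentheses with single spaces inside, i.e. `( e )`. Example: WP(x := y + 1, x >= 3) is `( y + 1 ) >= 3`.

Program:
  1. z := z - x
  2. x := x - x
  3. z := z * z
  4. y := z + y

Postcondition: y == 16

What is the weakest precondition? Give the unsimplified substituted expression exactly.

Answer: ( ( ( z - x ) * ( z - x ) ) + y ) == 16

Derivation:
post: y == 16
stmt 4: y := z + y  -- replace 1 occurrence(s) of y with (z + y)
  => ( z + y ) == 16
stmt 3: z := z * z  -- replace 1 occurrence(s) of z with (z * z)
  => ( ( z * z ) + y ) == 16
stmt 2: x := x - x  -- replace 0 occurrence(s) of x with (x - x)
  => ( ( z * z ) + y ) == 16
stmt 1: z := z - x  -- replace 2 occurrence(s) of z with (z - x)
  => ( ( ( z - x ) * ( z - x ) ) + y ) == 16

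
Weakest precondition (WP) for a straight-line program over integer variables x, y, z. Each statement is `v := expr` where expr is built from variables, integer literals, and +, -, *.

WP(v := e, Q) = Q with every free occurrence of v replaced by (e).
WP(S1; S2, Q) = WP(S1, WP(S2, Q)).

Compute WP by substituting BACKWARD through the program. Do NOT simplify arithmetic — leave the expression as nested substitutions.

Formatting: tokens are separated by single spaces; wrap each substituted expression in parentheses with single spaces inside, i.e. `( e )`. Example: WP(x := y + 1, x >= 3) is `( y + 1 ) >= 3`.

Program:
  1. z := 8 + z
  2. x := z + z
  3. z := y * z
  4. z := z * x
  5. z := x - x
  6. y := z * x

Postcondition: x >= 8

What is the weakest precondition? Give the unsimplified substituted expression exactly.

post: x >= 8
stmt 6: y := z * x  -- replace 0 occurrence(s) of y with (z * x)
  => x >= 8
stmt 5: z := x - x  -- replace 0 occurrence(s) of z with (x - x)
  => x >= 8
stmt 4: z := z * x  -- replace 0 occurrence(s) of z with (z * x)
  => x >= 8
stmt 3: z := y * z  -- replace 0 occurrence(s) of z with (y * z)
  => x >= 8
stmt 2: x := z + z  -- replace 1 occurrence(s) of x with (z + z)
  => ( z + z ) >= 8
stmt 1: z := 8 + z  -- replace 2 occurrence(s) of z with (8 + z)
  => ( ( 8 + z ) + ( 8 + z ) ) >= 8

Answer: ( ( 8 + z ) + ( 8 + z ) ) >= 8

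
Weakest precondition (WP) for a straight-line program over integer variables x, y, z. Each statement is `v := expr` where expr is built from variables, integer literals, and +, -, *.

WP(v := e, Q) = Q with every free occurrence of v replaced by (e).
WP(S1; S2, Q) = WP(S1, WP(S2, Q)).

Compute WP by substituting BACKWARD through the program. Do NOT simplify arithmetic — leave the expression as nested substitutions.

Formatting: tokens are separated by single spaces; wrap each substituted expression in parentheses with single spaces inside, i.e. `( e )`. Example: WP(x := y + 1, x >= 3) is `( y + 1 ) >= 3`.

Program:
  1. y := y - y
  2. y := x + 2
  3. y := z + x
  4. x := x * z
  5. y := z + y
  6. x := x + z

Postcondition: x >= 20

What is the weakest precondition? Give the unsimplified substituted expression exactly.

post: x >= 20
stmt 6: x := x + z  -- replace 1 occurrence(s) of x with (x + z)
  => ( x + z ) >= 20
stmt 5: y := z + y  -- replace 0 occurrence(s) of y with (z + y)
  => ( x + z ) >= 20
stmt 4: x := x * z  -- replace 1 occurrence(s) of x with (x * z)
  => ( ( x * z ) + z ) >= 20
stmt 3: y := z + x  -- replace 0 occurrence(s) of y with (z + x)
  => ( ( x * z ) + z ) >= 20
stmt 2: y := x + 2  -- replace 0 occurrence(s) of y with (x + 2)
  => ( ( x * z ) + z ) >= 20
stmt 1: y := y - y  -- replace 0 occurrence(s) of y with (y - y)
  => ( ( x * z ) + z ) >= 20

Answer: ( ( x * z ) + z ) >= 20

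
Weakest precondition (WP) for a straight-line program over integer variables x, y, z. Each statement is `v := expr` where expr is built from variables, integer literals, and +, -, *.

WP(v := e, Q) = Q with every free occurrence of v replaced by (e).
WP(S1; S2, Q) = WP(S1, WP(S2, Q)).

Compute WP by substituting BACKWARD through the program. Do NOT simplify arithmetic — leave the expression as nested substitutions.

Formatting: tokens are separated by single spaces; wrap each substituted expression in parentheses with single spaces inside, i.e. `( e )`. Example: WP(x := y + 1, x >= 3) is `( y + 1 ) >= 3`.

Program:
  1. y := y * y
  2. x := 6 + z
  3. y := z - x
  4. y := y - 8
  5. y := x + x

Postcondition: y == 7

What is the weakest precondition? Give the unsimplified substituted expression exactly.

Answer: ( ( 6 + z ) + ( 6 + z ) ) == 7

Derivation:
post: y == 7
stmt 5: y := x + x  -- replace 1 occurrence(s) of y with (x + x)
  => ( x + x ) == 7
stmt 4: y := y - 8  -- replace 0 occurrence(s) of y with (y - 8)
  => ( x + x ) == 7
stmt 3: y := z - x  -- replace 0 occurrence(s) of y with (z - x)
  => ( x + x ) == 7
stmt 2: x := 6 + z  -- replace 2 occurrence(s) of x with (6 + z)
  => ( ( 6 + z ) + ( 6 + z ) ) == 7
stmt 1: y := y * y  -- replace 0 occurrence(s) of y with (y * y)
  => ( ( 6 + z ) + ( 6 + z ) ) == 7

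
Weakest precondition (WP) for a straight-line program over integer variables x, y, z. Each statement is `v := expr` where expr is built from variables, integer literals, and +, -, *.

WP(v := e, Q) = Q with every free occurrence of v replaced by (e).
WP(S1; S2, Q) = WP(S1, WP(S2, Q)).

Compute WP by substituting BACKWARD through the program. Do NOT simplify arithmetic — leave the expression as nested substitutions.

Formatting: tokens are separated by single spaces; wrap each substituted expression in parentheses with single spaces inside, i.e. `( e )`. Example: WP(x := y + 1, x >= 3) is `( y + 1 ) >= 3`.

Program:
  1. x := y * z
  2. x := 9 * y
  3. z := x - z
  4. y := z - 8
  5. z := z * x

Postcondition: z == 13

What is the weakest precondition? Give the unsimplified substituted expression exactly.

post: z == 13
stmt 5: z := z * x  -- replace 1 occurrence(s) of z with (z * x)
  => ( z * x ) == 13
stmt 4: y := z - 8  -- replace 0 occurrence(s) of y with (z - 8)
  => ( z * x ) == 13
stmt 3: z := x - z  -- replace 1 occurrence(s) of z with (x - z)
  => ( ( x - z ) * x ) == 13
stmt 2: x := 9 * y  -- replace 2 occurrence(s) of x with (9 * y)
  => ( ( ( 9 * y ) - z ) * ( 9 * y ) ) == 13
stmt 1: x := y * z  -- replace 0 occurrence(s) of x with (y * z)
  => ( ( ( 9 * y ) - z ) * ( 9 * y ) ) == 13

Answer: ( ( ( 9 * y ) - z ) * ( 9 * y ) ) == 13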